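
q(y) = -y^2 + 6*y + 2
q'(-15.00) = 36.00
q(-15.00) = -313.00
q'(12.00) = -18.00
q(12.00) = -70.00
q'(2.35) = 1.30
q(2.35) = 10.58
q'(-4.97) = 15.94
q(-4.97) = -52.52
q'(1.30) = 3.40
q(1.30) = 8.11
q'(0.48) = 5.04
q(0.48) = 4.65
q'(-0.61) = 7.22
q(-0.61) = -2.03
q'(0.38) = 5.24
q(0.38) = 4.14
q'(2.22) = 1.56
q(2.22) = 10.39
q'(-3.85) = 13.70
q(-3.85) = -35.92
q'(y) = 6 - 2*y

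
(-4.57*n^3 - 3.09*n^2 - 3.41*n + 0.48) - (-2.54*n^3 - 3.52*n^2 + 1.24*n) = -2.03*n^3 + 0.43*n^2 - 4.65*n + 0.48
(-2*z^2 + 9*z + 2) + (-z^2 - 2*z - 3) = -3*z^2 + 7*z - 1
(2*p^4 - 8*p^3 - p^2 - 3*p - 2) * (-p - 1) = -2*p^5 + 6*p^4 + 9*p^3 + 4*p^2 + 5*p + 2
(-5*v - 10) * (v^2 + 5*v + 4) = -5*v^3 - 35*v^2 - 70*v - 40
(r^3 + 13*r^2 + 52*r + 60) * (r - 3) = r^4 + 10*r^3 + 13*r^2 - 96*r - 180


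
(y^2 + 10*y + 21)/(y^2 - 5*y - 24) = (y + 7)/(y - 8)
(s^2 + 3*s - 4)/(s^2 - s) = (s + 4)/s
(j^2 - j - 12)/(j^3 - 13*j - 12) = 1/(j + 1)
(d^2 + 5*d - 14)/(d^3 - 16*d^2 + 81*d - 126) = (d^2 + 5*d - 14)/(d^3 - 16*d^2 + 81*d - 126)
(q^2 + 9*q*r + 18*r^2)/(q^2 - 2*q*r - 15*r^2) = (q + 6*r)/(q - 5*r)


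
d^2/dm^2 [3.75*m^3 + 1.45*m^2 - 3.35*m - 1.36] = 22.5*m + 2.9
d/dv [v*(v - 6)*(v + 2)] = 3*v^2 - 8*v - 12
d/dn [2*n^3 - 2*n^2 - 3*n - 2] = 6*n^2 - 4*n - 3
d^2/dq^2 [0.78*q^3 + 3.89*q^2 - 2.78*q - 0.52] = 4.68*q + 7.78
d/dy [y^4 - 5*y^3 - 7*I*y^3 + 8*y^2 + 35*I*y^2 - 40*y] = 4*y^3 + y^2*(-15 - 21*I) + y*(16 + 70*I) - 40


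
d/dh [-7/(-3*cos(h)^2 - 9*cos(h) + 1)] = 21*(2*cos(h) + 3)*sin(h)/(3*cos(h)^2 + 9*cos(h) - 1)^2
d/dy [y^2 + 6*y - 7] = 2*y + 6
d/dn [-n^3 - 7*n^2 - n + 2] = -3*n^2 - 14*n - 1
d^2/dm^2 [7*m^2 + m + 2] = 14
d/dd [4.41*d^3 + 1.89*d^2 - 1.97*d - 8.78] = 13.23*d^2 + 3.78*d - 1.97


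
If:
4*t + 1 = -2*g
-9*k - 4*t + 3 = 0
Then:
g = -2*t - 1/2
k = 1/3 - 4*t/9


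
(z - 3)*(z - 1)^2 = z^3 - 5*z^2 + 7*z - 3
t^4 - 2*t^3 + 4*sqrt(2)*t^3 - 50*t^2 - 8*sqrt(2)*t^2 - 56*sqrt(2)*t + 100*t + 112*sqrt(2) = (t - 2)*(t - 4*sqrt(2))*(t + sqrt(2))*(t + 7*sqrt(2))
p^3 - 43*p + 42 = (p - 6)*(p - 1)*(p + 7)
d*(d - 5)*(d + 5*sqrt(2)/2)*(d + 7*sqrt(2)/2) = d^4 - 5*d^3 + 6*sqrt(2)*d^3 - 30*sqrt(2)*d^2 + 35*d^2/2 - 175*d/2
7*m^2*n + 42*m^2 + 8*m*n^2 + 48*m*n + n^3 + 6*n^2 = (m + n)*(7*m + n)*(n + 6)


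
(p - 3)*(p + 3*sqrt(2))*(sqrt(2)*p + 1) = sqrt(2)*p^3 - 3*sqrt(2)*p^2 + 7*p^2 - 21*p + 3*sqrt(2)*p - 9*sqrt(2)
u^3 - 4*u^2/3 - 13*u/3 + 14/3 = (u - 7/3)*(u - 1)*(u + 2)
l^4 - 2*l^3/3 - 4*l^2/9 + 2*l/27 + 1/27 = (l - 1)*(l - 1/3)*(l + 1/3)^2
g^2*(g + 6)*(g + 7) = g^4 + 13*g^3 + 42*g^2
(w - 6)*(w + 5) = w^2 - w - 30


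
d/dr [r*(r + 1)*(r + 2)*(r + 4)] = 4*r^3 + 21*r^2 + 28*r + 8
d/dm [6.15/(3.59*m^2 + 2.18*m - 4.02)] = (-44.157*m - 13.407)/(3.59*m^2 + 2.18*m - 4.02)^2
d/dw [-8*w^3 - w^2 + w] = -24*w^2 - 2*w + 1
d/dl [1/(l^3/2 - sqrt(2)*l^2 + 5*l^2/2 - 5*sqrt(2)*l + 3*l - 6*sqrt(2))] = 2*(-3*l^2 - 10*l + 4*sqrt(2)*l - 6 + 10*sqrt(2))/(l^3 - 2*sqrt(2)*l^2 + 5*l^2 - 10*sqrt(2)*l + 6*l - 12*sqrt(2))^2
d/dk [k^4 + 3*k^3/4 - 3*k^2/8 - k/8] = 4*k^3 + 9*k^2/4 - 3*k/4 - 1/8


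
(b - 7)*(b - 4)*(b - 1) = b^3 - 12*b^2 + 39*b - 28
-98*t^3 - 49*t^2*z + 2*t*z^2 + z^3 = (-7*t + z)*(2*t + z)*(7*t + z)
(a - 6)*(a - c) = a^2 - a*c - 6*a + 6*c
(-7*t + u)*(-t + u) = 7*t^2 - 8*t*u + u^2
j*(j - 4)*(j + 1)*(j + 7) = j^4 + 4*j^3 - 25*j^2 - 28*j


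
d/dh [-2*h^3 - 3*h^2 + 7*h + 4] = -6*h^2 - 6*h + 7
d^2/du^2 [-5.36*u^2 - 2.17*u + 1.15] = -10.7200000000000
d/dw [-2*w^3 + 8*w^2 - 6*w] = -6*w^2 + 16*w - 6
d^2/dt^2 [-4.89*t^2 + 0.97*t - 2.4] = -9.78000000000000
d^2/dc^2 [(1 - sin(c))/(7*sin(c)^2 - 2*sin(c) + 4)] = (49*sin(c)^5 - 182*sin(c)^4 - 224*sin(c)^3 + 410*sin(c)^2 + 92*sin(c) - 64)/(7*sin(c)^2 - 2*sin(c) + 4)^3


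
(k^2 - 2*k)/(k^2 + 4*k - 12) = k/(k + 6)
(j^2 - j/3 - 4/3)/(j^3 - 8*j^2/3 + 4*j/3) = (3*j^2 - j - 4)/(j*(3*j^2 - 8*j + 4))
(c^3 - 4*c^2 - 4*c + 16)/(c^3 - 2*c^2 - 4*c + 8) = (c - 4)/(c - 2)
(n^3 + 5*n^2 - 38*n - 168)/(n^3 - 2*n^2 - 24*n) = (n + 7)/n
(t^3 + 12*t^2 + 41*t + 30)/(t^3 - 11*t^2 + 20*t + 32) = (t^2 + 11*t + 30)/(t^2 - 12*t + 32)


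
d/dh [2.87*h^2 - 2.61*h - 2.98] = 5.74*h - 2.61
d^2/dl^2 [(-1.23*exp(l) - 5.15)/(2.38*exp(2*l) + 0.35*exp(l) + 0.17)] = (-6.96721199999999*exp(4*l) - 115.66205*exp(3*l) - 9.883902*exp(2*l) + 7.77707*exp(l) + 0.270878)*exp(l)/(13.481272*exp(6*l) + 5.94762*exp(5*l) + 3.763494*exp(4*l) + 0.892535*exp(3*l) + 0.268821*exp(2*l) + 0.030345*exp(l) + 0.004913)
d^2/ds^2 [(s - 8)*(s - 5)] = 2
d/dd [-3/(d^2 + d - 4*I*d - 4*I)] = 3*(2*d + 1 - 4*I)/(d^2 + d - 4*I*d - 4*I)^2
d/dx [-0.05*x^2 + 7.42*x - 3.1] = 7.42 - 0.1*x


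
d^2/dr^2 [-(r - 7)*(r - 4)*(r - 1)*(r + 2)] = -12*r^2 + 60*r - 30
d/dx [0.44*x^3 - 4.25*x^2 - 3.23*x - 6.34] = 1.32*x^2 - 8.5*x - 3.23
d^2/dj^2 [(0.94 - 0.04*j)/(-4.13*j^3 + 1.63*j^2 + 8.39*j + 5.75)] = (4.093656*j^5 - 194.017488*j^4 + 104.232384*j^3 + 191.843832*j^2 - 213.316248*j - 118.576248)/(70.444997*j^9 - 83.408241*j^8 - 396.403182*j^7 + 40.321574*j^6 + 1037.534496*j^5 + 805.400256*j^4 - 652.756994*j^3 - 1375.93935*j^2 - 832.183125*j - 190.109375)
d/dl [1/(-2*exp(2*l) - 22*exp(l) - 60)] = (exp(l) + 11/2)*exp(l)/(exp(2*l) + 11*exp(l) + 30)^2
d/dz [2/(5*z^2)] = -4/(5*z^3)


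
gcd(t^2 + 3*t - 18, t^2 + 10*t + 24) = t + 6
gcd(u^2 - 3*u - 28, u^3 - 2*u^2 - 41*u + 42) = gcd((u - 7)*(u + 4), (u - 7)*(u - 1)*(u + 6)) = u - 7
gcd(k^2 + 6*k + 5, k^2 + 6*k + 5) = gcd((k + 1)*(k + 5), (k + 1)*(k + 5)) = k^2 + 6*k + 5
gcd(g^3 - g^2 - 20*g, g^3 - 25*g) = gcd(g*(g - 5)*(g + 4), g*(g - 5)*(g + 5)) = g^2 - 5*g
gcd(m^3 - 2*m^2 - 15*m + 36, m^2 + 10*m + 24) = m + 4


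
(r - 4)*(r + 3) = r^2 - r - 12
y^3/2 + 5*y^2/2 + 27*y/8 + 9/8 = (y/2 + 1/4)*(y + 3/2)*(y + 3)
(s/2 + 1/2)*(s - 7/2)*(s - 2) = s^3/2 - 9*s^2/4 + 3*s/4 + 7/2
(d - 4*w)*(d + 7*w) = d^2 + 3*d*w - 28*w^2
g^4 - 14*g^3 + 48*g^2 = g^2*(g - 8)*(g - 6)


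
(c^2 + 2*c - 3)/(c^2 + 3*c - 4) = (c + 3)/(c + 4)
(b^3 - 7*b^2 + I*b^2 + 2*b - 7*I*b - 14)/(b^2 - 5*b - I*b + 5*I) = (b^2 + b*(-7 + 2*I) - 14*I)/(b - 5)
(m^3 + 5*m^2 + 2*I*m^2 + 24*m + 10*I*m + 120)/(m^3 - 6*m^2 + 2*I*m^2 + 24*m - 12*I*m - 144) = (m + 5)/(m - 6)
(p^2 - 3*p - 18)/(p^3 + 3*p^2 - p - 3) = (p - 6)/(p^2 - 1)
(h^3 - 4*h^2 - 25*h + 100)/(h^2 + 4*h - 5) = (h^2 - 9*h + 20)/(h - 1)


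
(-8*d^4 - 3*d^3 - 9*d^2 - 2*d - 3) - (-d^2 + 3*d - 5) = -8*d^4 - 3*d^3 - 8*d^2 - 5*d + 2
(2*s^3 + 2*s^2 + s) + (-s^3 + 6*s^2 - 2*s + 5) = s^3 + 8*s^2 - s + 5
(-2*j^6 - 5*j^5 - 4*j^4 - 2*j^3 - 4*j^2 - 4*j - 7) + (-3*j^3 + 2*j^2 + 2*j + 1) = -2*j^6 - 5*j^5 - 4*j^4 - 5*j^3 - 2*j^2 - 2*j - 6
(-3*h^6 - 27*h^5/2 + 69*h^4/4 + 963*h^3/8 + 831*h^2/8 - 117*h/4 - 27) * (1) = -3*h^6 - 27*h^5/2 + 69*h^4/4 + 963*h^3/8 + 831*h^2/8 - 117*h/4 - 27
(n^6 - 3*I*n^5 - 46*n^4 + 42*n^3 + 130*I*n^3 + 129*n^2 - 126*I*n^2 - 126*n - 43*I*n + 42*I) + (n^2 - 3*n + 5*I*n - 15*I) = n^6 - 3*I*n^5 - 46*n^4 + 42*n^3 + 130*I*n^3 + 130*n^2 - 126*I*n^2 - 129*n - 38*I*n + 27*I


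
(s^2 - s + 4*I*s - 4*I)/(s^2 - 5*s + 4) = (s + 4*I)/(s - 4)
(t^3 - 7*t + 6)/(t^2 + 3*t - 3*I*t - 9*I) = (t^2 - 3*t + 2)/(t - 3*I)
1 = 1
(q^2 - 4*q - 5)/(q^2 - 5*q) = (q + 1)/q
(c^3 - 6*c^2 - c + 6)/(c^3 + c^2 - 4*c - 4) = (c^2 - 7*c + 6)/(c^2 - 4)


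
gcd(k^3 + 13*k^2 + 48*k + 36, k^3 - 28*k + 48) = k + 6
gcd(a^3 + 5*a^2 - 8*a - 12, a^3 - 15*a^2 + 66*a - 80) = a - 2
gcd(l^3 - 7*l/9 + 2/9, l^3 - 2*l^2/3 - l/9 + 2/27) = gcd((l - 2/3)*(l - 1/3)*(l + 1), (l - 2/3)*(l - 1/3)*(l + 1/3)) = l^2 - l + 2/9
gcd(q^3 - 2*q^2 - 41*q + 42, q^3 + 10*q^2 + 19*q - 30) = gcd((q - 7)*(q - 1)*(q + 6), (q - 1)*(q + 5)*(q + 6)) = q^2 + 5*q - 6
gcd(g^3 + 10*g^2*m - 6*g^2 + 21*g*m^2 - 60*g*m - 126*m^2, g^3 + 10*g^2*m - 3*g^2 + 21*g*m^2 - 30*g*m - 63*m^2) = g^2 + 10*g*m + 21*m^2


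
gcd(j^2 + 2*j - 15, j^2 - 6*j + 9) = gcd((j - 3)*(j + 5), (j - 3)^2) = j - 3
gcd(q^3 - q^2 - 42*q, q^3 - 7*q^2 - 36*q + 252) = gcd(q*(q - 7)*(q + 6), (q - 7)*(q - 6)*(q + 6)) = q^2 - q - 42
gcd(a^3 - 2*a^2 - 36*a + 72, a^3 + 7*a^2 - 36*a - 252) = a^2 - 36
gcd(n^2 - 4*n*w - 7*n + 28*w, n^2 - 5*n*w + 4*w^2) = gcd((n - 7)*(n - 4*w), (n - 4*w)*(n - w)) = -n + 4*w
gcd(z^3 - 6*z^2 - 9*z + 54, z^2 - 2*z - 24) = z - 6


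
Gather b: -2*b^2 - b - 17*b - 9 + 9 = -2*b^2 - 18*b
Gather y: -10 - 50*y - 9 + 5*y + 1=-45*y - 18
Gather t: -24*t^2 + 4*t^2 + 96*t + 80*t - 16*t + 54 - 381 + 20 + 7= -20*t^2 + 160*t - 300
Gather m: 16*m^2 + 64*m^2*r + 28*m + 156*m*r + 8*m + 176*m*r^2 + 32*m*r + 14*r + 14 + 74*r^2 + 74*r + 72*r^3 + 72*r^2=m^2*(64*r + 16) + m*(176*r^2 + 188*r + 36) + 72*r^3 + 146*r^2 + 88*r + 14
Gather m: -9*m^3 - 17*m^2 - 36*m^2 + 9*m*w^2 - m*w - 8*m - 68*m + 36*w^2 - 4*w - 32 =-9*m^3 - 53*m^2 + m*(9*w^2 - w - 76) + 36*w^2 - 4*w - 32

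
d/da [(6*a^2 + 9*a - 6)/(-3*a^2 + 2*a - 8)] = 3*(13*a^2 - 44*a - 20)/(9*a^4 - 12*a^3 + 52*a^2 - 32*a + 64)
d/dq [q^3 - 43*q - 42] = 3*q^2 - 43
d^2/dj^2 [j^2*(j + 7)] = 6*j + 14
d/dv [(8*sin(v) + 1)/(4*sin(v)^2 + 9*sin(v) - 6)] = (-8*sin(v) + 16*cos(2*v) - 73)*cos(v)/(4*sin(v)^2 + 9*sin(v) - 6)^2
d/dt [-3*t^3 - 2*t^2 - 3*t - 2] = -9*t^2 - 4*t - 3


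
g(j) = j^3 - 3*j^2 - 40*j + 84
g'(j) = 3*j^2 - 6*j - 40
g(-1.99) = 143.84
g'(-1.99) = -16.18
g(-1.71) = 138.63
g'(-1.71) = -20.97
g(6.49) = -28.60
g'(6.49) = 47.42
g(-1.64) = 137.12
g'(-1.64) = -22.09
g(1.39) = 25.29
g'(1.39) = -42.54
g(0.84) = 48.88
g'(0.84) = -42.92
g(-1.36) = 130.34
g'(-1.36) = -26.29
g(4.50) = -65.62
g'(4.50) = -6.25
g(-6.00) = 0.00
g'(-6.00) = 104.00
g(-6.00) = 0.00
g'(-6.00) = 104.00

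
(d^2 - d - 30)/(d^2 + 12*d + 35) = (d - 6)/(d + 7)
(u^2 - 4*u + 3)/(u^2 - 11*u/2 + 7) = 2*(u^2 - 4*u + 3)/(2*u^2 - 11*u + 14)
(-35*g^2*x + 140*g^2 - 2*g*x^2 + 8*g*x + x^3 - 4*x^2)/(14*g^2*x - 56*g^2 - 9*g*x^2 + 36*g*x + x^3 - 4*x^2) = (5*g + x)/(-2*g + x)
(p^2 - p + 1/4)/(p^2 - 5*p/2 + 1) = (p - 1/2)/(p - 2)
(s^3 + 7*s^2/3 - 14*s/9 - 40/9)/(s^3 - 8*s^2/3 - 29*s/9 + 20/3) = (s + 2)/(s - 3)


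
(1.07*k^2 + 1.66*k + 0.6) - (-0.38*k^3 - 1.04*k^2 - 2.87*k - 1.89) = 0.38*k^3 + 2.11*k^2 + 4.53*k + 2.49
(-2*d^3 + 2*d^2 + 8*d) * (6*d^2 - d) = -12*d^5 + 14*d^4 + 46*d^3 - 8*d^2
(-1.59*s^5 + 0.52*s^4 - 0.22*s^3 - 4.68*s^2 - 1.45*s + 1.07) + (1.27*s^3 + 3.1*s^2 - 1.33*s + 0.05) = -1.59*s^5 + 0.52*s^4 + 1.05*s^3 - 1.58*s^2 - 2.78*s + 1.12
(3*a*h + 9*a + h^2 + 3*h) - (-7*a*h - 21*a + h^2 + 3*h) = 10*a*h + 30*a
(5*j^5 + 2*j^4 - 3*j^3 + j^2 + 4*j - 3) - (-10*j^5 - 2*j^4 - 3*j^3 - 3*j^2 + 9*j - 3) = 15*j^5 + 4*j^4 + 4*j^2 - 5*j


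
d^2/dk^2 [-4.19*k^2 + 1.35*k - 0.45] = -8.38000000000000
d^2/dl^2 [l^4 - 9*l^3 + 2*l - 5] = 6*l*(2*l - 9)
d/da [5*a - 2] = 5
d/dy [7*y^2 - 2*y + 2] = 14*y - 2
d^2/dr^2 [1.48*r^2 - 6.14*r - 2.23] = 2.96000000000000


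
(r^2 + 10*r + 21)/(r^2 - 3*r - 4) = (r^2 + 10*r + 21)/(r^2 - 3*r - 4)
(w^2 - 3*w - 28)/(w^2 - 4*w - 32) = (w - 7)/(w - 8)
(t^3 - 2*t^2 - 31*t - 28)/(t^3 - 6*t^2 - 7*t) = (t + 4)/t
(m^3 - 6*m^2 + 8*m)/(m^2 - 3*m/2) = 2*(m^2 - 6*m + 8)/(2*m - 3)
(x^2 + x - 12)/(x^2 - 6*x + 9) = (x + 4)/(x - 3)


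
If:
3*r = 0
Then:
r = 0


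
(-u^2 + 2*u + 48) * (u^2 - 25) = -u^4 + 2*u^3 + 73*u^2 - 50*u - 1200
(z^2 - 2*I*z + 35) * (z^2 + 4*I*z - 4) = z^4 + 2*I*z^3 + 39*z^2 + 148*I*z - 140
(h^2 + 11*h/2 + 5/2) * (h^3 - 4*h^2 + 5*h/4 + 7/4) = h^5 + 3*h^4/2 - 73*h^3/4 - 11*h^2/8 + 51*h/4 + 35/8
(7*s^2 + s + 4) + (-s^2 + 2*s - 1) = 6*s^2 + 3*s + 3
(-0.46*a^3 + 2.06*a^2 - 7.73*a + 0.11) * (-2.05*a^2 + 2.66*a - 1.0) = 0.943*a^5 - 5.4466*a^4 + 21.7861*a^3 - 22.8473*a^2 + 8.0226*a - 0.11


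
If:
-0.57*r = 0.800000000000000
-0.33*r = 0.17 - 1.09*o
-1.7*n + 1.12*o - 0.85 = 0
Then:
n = -0.68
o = -0.27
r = -1.40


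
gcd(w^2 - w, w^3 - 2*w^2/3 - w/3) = w^2 - w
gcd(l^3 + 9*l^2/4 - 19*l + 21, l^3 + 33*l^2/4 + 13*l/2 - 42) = l^2 + 17*l/4 - 21/2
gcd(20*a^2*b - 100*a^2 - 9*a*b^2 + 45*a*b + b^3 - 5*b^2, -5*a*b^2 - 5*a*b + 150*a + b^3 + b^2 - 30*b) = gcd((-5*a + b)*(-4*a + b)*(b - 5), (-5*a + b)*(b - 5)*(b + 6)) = 5*a*b - 25*a - b^2 + 5*b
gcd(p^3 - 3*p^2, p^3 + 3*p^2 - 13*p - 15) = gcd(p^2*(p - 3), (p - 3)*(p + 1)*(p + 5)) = p - 3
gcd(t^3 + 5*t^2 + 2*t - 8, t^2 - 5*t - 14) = t + 2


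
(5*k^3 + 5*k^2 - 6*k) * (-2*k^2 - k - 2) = -10*k^5 - 15*k^4 - 3*k^3 - 4*k^2 + 12*k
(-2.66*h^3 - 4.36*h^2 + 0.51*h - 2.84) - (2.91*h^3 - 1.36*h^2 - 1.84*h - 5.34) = -5.57*h^3 - 3.0*h^2 + 2.35*h + 2.5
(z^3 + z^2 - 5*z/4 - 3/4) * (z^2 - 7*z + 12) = z^5 - 6*z^4 + 15*z^3/4 + 20*z^2 - 39*z/4 - 9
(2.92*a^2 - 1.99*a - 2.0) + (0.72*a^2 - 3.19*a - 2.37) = 3.64*a^2 - 5.18*a - 4.37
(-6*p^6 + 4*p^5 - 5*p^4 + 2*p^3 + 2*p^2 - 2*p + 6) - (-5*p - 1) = -6*p^6 + 4*p^5 - 5*p^4 + 2*p^3 + 2*p^2 + 3*p + 7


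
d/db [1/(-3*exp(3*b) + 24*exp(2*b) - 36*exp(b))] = (exp(2*b) - 16*exp(b)/3 + 4)*exp(-b)/(exp(2*b) - 8*exp(b) + 12)^2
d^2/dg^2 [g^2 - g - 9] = 2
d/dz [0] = 0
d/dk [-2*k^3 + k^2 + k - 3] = -6*k^2 + 2*k + 1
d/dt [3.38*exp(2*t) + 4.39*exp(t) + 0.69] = (6.76*exp(t) + 4.39)*exp(t)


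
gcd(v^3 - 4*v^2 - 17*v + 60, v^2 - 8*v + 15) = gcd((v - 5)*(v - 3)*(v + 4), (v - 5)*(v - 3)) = v^2 - 8*v + 15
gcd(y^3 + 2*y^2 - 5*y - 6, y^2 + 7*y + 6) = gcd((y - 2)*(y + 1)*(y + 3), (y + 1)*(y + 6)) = y + 1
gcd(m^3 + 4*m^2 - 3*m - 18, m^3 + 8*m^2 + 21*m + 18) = m^2 + 6*m + 9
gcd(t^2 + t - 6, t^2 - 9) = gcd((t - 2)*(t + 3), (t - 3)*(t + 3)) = t + 3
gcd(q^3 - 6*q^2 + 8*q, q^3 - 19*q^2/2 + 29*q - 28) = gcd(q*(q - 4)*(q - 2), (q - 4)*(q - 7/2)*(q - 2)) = q^2 - 6*q + 8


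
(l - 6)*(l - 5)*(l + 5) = l^3 - 6*l^2 - 25*l + 150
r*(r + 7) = r^2 + 7*r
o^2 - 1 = (o - 1)*(o + 1)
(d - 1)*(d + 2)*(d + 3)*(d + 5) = d^4 + 9*d^3 + 21*d^2 - d - 30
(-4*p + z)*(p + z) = -4*p^2 - 3*p*z + z^2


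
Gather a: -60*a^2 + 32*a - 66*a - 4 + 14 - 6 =-60*a^2 - 34*a + 4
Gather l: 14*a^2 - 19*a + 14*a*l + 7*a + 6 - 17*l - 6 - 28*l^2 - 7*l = 14*a^2 - 12*a - 28*l^2 + l*(14*a - 24)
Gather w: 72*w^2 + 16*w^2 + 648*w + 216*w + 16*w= 88*w^2 + 880*w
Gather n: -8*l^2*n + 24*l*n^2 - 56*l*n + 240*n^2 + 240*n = n^2*(24*l + 240) + n*(-8*l^2 - 56*l + 240)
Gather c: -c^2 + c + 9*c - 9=-c^2 + 10*c - 9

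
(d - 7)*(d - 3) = d^2 - 10*d + 21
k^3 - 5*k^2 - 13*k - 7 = (k - 7)*(k + 1)^2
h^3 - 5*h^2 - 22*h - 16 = (h - 8)*(h + 1)*(h + 2)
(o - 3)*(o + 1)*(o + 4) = o^3 + 2*o^2 - 11*o - 12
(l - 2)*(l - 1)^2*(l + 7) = l^4 + 3*l^3 - 23*l^2 + 33*l - 14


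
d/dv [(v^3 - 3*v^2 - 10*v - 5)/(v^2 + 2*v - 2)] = (v^4 + 4*v^3 - 2*v^2 + 22*v + 30)/(v^4 + 4*v^3 - 8*v + 4)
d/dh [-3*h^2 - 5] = -6*h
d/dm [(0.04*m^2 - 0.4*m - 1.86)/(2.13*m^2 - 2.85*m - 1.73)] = (0.738*m^2 + 7.7852*m - 4.609)/(4.5369*m^4 - 12.141*m^3 + 0.752700000000001*m^2 + 9.861*m + 2.9929)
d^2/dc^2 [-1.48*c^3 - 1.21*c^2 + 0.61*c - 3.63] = -8.88*c - 2.42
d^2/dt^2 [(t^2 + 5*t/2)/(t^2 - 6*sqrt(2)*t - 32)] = (5*t^3 + 12*sqrt(2)*t^3 + 192*t^2 + 480*t - 960*sqrt(2) + 2048)/(t^6 - 18*sqrt(2)*t^5 + 120*t^4 + 720*sqrt(2)*t^3 - 3840*t^2 - 18432*sqrt(2)*t - 32768)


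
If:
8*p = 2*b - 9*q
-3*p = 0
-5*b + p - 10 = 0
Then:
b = -2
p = 0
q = -4/9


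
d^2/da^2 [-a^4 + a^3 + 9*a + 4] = 6*a*(1 - 2*a)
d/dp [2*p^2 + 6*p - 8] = 4*p + 6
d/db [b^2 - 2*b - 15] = 2*b - 2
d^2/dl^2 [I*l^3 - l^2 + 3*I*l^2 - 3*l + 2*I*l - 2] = 6*I*l - 2 + 6*I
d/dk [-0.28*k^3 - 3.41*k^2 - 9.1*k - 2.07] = -0.84*k^2 - 6.82*k - 9.1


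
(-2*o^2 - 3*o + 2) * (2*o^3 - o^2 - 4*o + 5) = -4*o^5 - 4*o^4 + 15*o^3 - 23*o + 10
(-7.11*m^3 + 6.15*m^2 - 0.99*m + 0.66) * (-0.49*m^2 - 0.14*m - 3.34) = 3.4839*m^5 - 2.0181*m^4 + 23.3715*m^3 - 20.7258*m^2 + 3.2142*m - 2.2044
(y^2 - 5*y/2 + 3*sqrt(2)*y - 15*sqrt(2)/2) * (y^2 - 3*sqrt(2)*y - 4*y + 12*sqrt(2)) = y^4 - 13*y^3/2 - 8*y^2 + 117*y - 180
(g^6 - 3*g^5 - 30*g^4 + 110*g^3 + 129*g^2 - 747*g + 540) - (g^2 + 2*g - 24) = g^6 - 3*g^5 - 30*g^4 + 110*g^3 + 128*g^2 - 749*g + 564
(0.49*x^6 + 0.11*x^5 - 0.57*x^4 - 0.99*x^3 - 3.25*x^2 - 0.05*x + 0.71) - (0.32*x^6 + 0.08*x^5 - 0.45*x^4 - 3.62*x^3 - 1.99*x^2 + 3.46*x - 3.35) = 0.17*x^6 + 0.03*x^5 - 0.12*x^4 + 2.63*x^3 - 1.26*x^2 - 3.51*x + 4.06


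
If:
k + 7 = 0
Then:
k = -7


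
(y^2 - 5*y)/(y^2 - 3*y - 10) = y/(y + 2)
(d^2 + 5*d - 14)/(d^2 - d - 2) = (d + 7)/(d + 1)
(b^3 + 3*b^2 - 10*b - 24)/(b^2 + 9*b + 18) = (b^3 + 3*b^2 - 10*b - 24)/(b^2 + 9*b + 18)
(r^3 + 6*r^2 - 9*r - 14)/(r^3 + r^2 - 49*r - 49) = (r - 2)/(r - 7)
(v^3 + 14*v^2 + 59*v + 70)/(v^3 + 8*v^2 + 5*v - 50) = (v^2 + 9*v + 14)/(v^2 + 3*v - 10)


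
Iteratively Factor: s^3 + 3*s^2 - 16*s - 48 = (s + 3)*(s^2 - 16) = (s - 4)*(s + 3)*(s + 4)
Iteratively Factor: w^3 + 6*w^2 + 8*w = (w)*(w^2 + 6*w + 8) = w*(w + 4)*(w + 2)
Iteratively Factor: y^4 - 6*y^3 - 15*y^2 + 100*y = (y - 5)*(y^3 - y^2 - 20*y) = (y - 5)*(y + 4)*(y^2 - 5*y) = y*(y - 5)*(y + 4)*(y - 5)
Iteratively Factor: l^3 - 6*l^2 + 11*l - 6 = (l - 3)*(l^2 - 3*l + 2) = (l - 3)*(l - 2)*(l - 1)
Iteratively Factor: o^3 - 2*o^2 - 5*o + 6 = (o - 1)*(o^2 - o - 6) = (o - 3)*(o - 1)*(o + 2)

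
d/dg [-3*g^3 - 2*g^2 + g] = -9*g^2 - 4*g + 1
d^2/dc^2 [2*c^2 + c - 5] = 4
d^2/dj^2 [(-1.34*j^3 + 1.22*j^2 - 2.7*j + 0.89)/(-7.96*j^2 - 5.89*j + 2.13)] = (2.27373675443232e-13*j^5 + 5.6843418860808e-14*j^4 + 594.964268*j^3 - 563.327508*j^2 + 60.78174*j - 35.254738)/(504.358336*j^6 + 1119.599472*j^5 + 423.566724*j^4 - 394.846163*j^3 - 113.341347*j^2 + 80.167023*j - 9.663597)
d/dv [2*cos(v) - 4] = -2*sin(v)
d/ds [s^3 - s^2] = s*(3*s - 2)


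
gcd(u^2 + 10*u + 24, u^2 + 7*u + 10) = 1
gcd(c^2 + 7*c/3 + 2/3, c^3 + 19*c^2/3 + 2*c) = c + 1/3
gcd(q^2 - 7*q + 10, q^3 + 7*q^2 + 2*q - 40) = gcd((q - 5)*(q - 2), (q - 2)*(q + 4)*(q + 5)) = q - 2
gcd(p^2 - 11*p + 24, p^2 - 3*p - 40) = p - 8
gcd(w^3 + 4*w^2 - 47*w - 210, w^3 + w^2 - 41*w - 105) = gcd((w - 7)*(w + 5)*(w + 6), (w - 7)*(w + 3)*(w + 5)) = w^2 - 2*w - 35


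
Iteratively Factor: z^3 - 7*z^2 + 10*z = (z)*(z^2 - 7*z + 10) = z*(z - 2)*(z - 5)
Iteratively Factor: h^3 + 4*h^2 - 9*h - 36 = (h + 4)*(h^2 - 9) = (h - 3)*(h + 4)*(h + 3)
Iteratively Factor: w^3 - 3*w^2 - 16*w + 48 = (w - 4)*(w^2 + w - 12) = (w - 4)*(w + 4)*(w - 3)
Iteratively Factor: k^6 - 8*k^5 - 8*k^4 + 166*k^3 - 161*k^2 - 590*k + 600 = (k + 2)*(k^5 - 10*k^4 + 12*k^3 + 142*k^2 - 445*k + 300) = (k - 5)*(k + 2)*(k^4 - 5*k^3 - 13*k^2 + 77*k - 60) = (k - 5)*(k - 3)*(k + 2)*(k^3 - 2*k^2 - 19*k + 20) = (k - 5)^2*(k - 3)*(k + 2)*(k^2 + 3*k - 4) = (k - 5)^2*(k - 3)*(k + 2)*(k + 4)*(k - 1)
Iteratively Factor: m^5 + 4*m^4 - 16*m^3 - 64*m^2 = (m + 4)*(m^4 - 16*m^2) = m*(m + 4)*(m^3 - 16*m) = m*(m - 4)*(m + 4)*(m^2 + 4*m) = m^2*(m - 4)*(m + 4)*(m + 4)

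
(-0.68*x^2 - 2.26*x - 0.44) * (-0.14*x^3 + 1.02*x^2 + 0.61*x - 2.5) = 0.0952*x^5 - 0.3772*x^4 - 2.6584*x^3 - 0.1274*x^2 + 5.3816*x + 1.1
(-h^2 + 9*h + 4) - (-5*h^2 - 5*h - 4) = 4*h^2 + 14*h + 8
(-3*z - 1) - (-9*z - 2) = 6*z + 1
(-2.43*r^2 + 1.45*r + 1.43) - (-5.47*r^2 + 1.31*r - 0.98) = 3.04*r^2 + 0.14*r + 2.41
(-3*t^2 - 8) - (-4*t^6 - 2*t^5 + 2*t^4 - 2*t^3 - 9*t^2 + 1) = 4*t^6 + 2*t^5 - 2*t^4 + 2*t^3 + 6*t^2 - 9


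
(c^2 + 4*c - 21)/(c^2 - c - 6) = (c + 7)/(c + 2)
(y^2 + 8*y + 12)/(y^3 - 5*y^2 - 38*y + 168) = (y + 2)/(y^2 - 11*y + 28)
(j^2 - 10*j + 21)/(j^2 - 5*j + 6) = (j - 7)/(j - 2)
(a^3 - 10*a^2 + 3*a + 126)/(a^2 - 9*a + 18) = (a^2 - 4*a - 21)/(a - 3)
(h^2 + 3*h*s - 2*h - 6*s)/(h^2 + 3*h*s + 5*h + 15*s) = (h - 2)/(h + 5)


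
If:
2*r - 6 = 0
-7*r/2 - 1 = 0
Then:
No Solution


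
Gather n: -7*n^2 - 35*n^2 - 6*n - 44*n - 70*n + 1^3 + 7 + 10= -42*n^2 - 120*n + 18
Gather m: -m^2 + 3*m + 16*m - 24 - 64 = -m^2 + 19*m - 88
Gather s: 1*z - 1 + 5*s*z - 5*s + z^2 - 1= s*(5*z - 5) + z^2 + z - 2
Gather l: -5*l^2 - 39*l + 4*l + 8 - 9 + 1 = -5*l^2 - 35*l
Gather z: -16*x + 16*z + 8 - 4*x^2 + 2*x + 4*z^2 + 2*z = -4*x^2 - 14*x + 4*z^2 + 18*z + 8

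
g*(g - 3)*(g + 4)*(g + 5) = g^4 + 6*g^3 - 7*g^2 - 60*g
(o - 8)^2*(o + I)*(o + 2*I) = o^4 - 16*o^3 + 3*I*o^3 + 62*o^2 - 48*I*o^2 + 32*o + 192*I*o - 128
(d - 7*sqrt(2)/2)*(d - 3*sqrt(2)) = d^2 - 13*sqrt(2)*d/2 + 21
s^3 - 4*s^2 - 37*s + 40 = (s - 8)*(s - 1)*(s + 5)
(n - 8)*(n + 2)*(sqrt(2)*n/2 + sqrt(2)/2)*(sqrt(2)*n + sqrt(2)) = n^4 - 4*n^3 - 27*n^2 - 38*n - 16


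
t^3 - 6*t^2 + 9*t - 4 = (t - 4)*(t - 1)^2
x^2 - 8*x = x*(x - 8)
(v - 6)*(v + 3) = v^2 - 3*v - 18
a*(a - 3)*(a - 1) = a^3 - 4*a^2 + 3*a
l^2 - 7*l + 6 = (l - 6)*(l - 1)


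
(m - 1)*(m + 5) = m^2 + 4*m - 5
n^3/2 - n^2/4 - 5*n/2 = n*(n/2 + 1)*(n - 5/2)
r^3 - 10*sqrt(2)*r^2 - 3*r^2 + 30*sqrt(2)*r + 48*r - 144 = (r - 3)*(r - 6*sqrt(2))*(r - 4*sqrt(2))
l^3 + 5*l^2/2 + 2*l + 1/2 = (l + 1/2)*(l + 1)^2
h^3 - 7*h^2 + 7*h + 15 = (h - 5)*(h - 3)*(h + 1)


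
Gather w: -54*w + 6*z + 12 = -54*w + 6*z + 12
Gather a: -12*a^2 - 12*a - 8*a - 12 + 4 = -12*a^2 - 20*a - 8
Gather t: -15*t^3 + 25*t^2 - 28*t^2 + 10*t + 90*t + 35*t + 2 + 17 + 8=-15*t^3 - 3*t^2 + 135*t + 27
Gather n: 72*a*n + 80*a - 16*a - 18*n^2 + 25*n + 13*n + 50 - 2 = 64*a - 18*n^2 + n*(72*a + 38) + 48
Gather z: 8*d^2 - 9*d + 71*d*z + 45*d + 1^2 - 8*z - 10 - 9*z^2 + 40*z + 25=8*d^2 + 36*d - 9*z^2 + z*(71*d + 32) + 16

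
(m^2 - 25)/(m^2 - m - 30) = (m - 5)/(m - 6)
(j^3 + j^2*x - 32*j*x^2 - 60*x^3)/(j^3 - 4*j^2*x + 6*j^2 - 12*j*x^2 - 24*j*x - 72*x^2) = (j + 5*x)/(j + 6)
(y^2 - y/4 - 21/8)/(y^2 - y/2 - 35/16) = 2*(2*y + 3)/(4*y + 5)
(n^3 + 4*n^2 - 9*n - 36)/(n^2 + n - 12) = n + 3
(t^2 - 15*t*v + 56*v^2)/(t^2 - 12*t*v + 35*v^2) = (t - 8*v)/(t - 5*v)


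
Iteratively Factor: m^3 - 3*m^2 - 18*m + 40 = (m + 4)*(m^2 - 7*m + 10) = (m - 5)*(m + 4)*(m - 2)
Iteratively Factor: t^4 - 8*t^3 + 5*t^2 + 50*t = (t)*(t^3 - 8*t^2 + 5*t + 50) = t*(t + 2)*(t^2 - 10*t + 25) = t*(t - 5)*(t + 2)*(t - 5)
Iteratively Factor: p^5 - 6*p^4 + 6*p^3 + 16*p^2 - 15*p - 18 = (p - 3)*(p^4 - 3*p^3 - 3*p^2 + 7*p + 6) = (p - 3)^2*(p^3 - 3*p - 2) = (p - 3)^2*(p + 1)*(p^2 - p - 2) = (p - 3)^2*(p - 2)*(p + 1)*(p + 1)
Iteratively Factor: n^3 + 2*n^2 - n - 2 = (n + 2)*(n^2 - 1) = (n - 1)*(n + 2)*(n + 1)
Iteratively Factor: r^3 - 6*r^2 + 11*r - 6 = (r - 3)*(r^2 - 3*r + 2) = (r - 3)*(r - 1)*(r - 2)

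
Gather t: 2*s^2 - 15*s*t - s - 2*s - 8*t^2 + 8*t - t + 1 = 2*s^2 - 3*s - 8*t^2 + t*(7 - 15*s) + 1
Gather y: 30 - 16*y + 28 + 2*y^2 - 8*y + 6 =2*y^2 - 24*y + 64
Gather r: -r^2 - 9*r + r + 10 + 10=-r^2 - 8*r + 20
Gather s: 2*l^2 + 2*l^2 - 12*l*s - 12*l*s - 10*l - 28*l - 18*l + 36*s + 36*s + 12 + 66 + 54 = 4*l^2 - 56*l + s*(72 - 24*l) + 132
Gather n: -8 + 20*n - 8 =20*n - 16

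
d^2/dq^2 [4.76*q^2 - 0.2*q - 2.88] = 9.52000000000000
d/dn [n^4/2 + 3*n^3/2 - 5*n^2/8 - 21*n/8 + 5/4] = 2*n^3 + 9*n^2/2 - 5*n/4 - 21/8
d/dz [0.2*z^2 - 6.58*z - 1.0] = 0.4*z - 6.58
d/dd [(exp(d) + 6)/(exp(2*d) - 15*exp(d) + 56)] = (-(exp(d) + 6)*(2*exp(d) - 15) + exp(2*d) - 15*exp(d) + 56)*exp(d)/(exp(2*d) - 15*exp(d) + 56)^2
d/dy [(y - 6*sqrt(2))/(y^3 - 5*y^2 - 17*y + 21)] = (y^3 - 5*y^2 - 17*y + (y - 6*sqrt(2))*(-3*y^2 + 10*y + 17) + 21)/(y^3 - 5*y^2 - 17*y + 21)^2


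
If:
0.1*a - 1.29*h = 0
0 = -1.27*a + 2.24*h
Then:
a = 0.00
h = 0.00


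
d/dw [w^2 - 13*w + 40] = 2*w - 13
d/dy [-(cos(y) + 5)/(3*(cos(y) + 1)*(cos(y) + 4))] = (sin(y)^2 - 10*cos(y) - 22)*sin(y)/(3*(cos(y) + 1)^2*(cos(y) + 4)^2)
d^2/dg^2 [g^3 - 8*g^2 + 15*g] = 6*g - 16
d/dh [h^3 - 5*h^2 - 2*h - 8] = 3*h^2 - 10*h - 2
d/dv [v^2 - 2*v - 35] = 2*v - 2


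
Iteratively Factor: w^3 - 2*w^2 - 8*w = (w + 2)*(w^2 - 4*w) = (w - 4)*(w + 2)*(w)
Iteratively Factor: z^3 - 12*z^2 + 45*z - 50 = (z - 5)*(z^2 - 7*z + 10) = (z - 5)^2*(z - 2)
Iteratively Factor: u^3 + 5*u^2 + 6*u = (u + 3)*(u^2 + 2*u) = u*(u + 3)*(u + 2)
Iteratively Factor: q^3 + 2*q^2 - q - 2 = (q + 2)*(q^2 - 1) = (q + 1)*(q + 2)*(q - 1)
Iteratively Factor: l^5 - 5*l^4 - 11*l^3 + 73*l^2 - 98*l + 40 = (l + 4)*(l^4 - 9*l^3 + 25*l^2 - 27*l + 10) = (l - 1)*(l + 4)*(l^3 - 8*l^2 + 17*l - 10) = (l - 5)*(l - 1)*(l + 4)*(l^2 - 3*l + 2) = (l - 5)*(l - 1)^2*(l + 4)*(l - 2)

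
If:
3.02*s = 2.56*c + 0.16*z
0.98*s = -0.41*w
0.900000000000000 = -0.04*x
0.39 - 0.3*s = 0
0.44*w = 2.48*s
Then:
No Solution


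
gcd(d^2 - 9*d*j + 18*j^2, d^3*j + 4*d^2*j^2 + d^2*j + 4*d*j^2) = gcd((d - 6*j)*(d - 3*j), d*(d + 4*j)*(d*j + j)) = 1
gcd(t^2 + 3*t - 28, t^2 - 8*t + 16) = t - 4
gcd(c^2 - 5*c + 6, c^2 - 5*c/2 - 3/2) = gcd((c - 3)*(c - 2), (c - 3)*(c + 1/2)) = c - 3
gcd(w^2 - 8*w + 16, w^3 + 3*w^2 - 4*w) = 1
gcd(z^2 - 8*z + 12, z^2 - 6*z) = z - 6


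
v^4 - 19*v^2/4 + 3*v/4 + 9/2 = (v - 3/2)^2*(v + 1)*(v + 2)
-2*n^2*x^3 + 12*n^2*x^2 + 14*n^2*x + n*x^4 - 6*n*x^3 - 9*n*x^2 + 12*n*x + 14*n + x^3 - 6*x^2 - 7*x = (-2*n + x)*(x - 7)*(x + 1)*(n*x + 1)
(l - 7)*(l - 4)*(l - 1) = l^3 - 12*l^2 + 39*l - 28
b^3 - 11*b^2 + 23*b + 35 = (b - 7)*(b - 5)*(b + 1)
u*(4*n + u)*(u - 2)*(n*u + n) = 4*n^2*u^3 - 4*n^2*u^2 - 8*n^2*u + n*u^4 - n*u^3 - 2*n*u^2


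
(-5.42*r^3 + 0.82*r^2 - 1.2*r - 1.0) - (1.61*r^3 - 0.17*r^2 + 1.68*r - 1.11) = -7.03*r^3 + 0.99*r^2 - 2.88*r + 0.11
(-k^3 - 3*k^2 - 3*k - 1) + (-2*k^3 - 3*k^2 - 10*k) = -3*k^3 - 6*k^2 - 13*k - 1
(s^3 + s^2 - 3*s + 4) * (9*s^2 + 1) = 9*s^5 + 9*s^4 - 26*s^3 + 37*s^2 - 3*s + 4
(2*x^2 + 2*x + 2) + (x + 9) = 2*x^2 + 3*x + 11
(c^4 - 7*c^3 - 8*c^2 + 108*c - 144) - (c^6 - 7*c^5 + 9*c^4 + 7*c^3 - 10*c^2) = -c^6 + 7*c^5 - 8*c^4 - 14*c^3 + 2*c^2 + 108*c - 144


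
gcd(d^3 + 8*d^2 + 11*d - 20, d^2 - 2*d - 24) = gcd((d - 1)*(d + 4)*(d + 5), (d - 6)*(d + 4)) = d + 4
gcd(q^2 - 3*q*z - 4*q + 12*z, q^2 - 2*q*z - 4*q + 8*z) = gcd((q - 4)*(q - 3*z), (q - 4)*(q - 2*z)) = q - 4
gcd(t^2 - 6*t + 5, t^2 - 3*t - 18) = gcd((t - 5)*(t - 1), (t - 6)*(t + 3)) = 1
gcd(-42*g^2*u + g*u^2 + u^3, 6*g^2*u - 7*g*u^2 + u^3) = -6*g*u + u^2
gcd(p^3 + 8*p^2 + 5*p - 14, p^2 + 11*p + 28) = p + 7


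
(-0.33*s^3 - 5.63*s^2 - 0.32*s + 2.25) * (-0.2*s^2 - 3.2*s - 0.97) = 0.066*s^5 + 2.182*s^4 + 18.4001*s^3 + 6.0351*s^2 - 6.8896*s - 2.1825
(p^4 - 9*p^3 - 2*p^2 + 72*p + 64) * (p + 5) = p^5 - 4*p^4 - 47*p^3 + 62*p^2 + 424*p + 320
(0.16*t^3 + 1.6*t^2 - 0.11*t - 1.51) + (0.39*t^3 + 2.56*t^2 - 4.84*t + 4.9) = 0.55*t^3 + 4.16*t^2 - 4.95*t + 3.39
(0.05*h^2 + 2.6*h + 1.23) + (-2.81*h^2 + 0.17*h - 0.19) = -2.76*h^2 + 2.77*h + 1.04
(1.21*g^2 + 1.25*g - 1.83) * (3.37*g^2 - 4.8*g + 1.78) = 4.0777*g^4 - 1.5955*g^3 - 10.0133*g^2 + 11.009*g - 3.2574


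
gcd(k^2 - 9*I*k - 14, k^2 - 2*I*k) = k - 2*I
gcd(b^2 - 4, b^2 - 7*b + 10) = b - 2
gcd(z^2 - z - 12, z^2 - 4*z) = z - 4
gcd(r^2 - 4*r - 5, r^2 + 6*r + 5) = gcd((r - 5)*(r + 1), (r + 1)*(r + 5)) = r + 1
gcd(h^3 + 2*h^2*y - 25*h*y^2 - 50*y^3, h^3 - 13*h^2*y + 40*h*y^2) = -h + 5*y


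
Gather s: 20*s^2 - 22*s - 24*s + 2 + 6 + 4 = 20*s^2 - 46*s + 12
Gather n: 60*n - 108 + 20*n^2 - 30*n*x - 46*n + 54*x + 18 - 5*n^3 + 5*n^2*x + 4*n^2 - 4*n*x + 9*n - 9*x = -5*n^3 + n^2*(5*x + 24) + n*(23 - 34*x) + 45*x - 90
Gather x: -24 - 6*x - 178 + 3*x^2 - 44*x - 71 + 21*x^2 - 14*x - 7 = 24*x^2 - 64*x - 280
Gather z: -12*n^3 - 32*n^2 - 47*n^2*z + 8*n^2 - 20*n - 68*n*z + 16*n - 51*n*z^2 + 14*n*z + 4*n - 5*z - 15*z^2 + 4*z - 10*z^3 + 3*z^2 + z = -12*n^3 - 24*n^2 - 10*z^3 + z^2*(-51*n - 12) + z*(-47*n^2 - 54*n)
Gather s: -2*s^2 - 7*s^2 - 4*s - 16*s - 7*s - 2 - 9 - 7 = -9*s^2 - 27*s - 18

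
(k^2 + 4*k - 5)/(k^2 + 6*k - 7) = (k + 5)/(k + 7)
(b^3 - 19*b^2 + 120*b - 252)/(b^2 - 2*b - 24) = (b^2 - 13*b + 42)/(b + 4)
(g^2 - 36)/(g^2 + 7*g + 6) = (g - 6)/(g + 1)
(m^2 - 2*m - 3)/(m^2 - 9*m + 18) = (m + 1)/(m - 6)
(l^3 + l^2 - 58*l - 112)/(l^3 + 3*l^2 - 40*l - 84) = (l - 8)/(l - 6)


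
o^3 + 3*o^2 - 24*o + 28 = (o - 2)^2*(o + 7)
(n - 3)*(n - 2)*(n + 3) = n^3 - 2*n^2 - 9*n + 18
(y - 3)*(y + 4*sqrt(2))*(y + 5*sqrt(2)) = y^3 - 3*y^2 + 9*sqrt(2)*y^2 - 27*sqrt(2)*y + 40*y - 120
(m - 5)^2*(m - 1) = m^3 - 11*m^2 + 35*m - 25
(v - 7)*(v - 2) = v^2 - 9*v + 14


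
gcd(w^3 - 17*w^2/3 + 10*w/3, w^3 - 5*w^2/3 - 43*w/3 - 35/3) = w - 5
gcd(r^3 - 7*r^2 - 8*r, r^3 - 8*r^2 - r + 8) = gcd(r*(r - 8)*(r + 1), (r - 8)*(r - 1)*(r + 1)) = r^2 - 7*r - 8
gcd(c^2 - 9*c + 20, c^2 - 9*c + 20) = c^2 - 9*c + 20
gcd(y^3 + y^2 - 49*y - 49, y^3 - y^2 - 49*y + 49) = y^2 - 49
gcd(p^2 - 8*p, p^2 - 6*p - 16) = p - 8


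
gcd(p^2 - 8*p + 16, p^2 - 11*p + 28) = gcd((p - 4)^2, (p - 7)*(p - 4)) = p - 4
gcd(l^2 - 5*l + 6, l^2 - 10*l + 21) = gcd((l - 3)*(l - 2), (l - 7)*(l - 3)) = l - 3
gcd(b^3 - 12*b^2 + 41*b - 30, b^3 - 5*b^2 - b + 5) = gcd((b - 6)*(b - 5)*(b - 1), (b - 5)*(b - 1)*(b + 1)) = b^2 - 6*b + 5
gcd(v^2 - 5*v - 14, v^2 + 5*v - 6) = 1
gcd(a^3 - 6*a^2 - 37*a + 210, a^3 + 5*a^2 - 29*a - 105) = a - 5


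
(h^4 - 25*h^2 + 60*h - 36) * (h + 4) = h^5 + 4*h^4 - 25*h^3 - 40*h^2 + 204*h - 144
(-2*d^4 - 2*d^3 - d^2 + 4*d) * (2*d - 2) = -4*d^5 + 2*d^3 + 10*d^2 - 8*d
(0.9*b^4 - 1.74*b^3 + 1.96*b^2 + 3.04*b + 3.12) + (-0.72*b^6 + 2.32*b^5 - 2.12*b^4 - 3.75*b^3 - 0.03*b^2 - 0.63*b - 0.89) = -0.72*b^6 + 2.32*b^5 - 1.22*b^4 - 5.49*b^3 + 1.93*b^2 + 2.41*b + 2.23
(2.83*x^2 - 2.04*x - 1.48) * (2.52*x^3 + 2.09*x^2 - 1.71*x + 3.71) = 7.1316*x^5 + 0.773899999999999*x^4 - 12.8325*x^3 + 10.8945*x^2 - 5.0376*x - 5.4908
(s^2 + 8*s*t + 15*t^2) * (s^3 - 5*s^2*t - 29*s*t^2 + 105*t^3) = s^5 + 3*s^4*t - 54*s^3*t^2 - 202*s^2*t^3 + 405*s*t^4 + 1575*t^5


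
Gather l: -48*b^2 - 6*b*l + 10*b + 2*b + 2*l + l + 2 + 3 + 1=-48*b^2 + 12*b + l*(3 - 6*b) + 6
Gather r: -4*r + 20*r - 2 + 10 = 16*r + 8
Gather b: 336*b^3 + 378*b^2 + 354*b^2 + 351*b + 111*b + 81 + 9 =336*b^3 + 732*b^2 + 462*b + 90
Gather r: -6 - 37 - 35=-78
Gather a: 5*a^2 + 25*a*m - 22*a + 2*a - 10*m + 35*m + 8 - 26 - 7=5*a^2 + a*(25*m - 20) + 25*m - 25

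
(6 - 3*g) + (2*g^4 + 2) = 2*g^4 - 3*g + 8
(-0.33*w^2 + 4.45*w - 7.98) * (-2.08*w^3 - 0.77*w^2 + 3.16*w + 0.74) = 0.6864*w^5 - 9.0019*w^4 + 12.1291*w^3 + 19.9624*w^2 - 21.9238*w - 5.9052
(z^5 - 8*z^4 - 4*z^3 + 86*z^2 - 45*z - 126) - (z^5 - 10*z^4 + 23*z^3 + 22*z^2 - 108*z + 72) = 2*z^4 - 27*z^3 + 64*z^2 + 63*z - 198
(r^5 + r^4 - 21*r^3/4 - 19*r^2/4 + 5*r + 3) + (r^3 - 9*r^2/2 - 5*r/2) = r^5 + r^4 - 17*r^3/4 - 37*r^2/4 + 5*r/2 + 3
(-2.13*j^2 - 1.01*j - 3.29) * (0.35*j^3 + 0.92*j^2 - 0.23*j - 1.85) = -0.7455*j^5 - 2.3131*j^4 - 1.5908*j^3 + 1.146*j^2 + 2.6252*j + 6.0865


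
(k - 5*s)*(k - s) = k^2 - 6*k*s + 5*s^2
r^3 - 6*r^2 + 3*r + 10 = (r - 5)*(r - 2)*(r + 1)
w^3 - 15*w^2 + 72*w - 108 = (w - 6)^2*(w - 3)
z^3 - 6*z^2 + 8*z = z*(z - 4)*(z - 2)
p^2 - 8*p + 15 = (p - 5)*(p - 3)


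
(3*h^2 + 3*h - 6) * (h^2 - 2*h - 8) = 3*h^4 - 3*h^3 - 36*h^2 - 12*h + 48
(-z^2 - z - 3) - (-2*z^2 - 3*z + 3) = z^2 + 2*z - 6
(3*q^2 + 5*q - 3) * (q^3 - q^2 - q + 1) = 3*q^5 + 2*q^4 - 11*q^3 + q^2 + 8*q - 3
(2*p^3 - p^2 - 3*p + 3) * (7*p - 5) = 14*p^4 - 17*p^3 - 16*p^2 + 36*p - 15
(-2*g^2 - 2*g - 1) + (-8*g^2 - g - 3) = -10*g^2 - 3*g - 4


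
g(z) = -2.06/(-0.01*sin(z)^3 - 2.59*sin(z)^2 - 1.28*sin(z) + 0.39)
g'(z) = -2.06*(0.03*sin(z)^2*cos(z) + 5.18*sin(z)*cos(z) + 1.28*cos(z))/(-0.01*sin(z)^3 - 2.59*sin(z)^2 - 1.28*sin(z) + 0.39)^2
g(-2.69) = -4.52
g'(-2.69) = -8.68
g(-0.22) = -3.77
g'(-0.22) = -1.02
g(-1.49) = 2.30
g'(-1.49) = 0.80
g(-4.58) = 0.60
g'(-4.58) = 0.15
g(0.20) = -61.68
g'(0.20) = -4181.45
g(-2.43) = -16.59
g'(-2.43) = -211.57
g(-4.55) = 0.60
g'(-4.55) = 0.18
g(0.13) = -11.41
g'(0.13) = -122.35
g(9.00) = 3.56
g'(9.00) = 19.21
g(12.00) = -6.19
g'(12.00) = 23.42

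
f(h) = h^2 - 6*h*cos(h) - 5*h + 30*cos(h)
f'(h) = 6*h*sin(h) + 2*h - 30*sin(h) - 6*cos(h) - 5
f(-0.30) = 31.97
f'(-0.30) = -1.93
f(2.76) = -18.66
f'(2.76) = 1.08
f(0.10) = 28.76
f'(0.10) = -13.71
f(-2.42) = -15.47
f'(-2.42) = 24.07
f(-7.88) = 99.48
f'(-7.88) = 56.65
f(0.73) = 15.97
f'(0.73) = -25.10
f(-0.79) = 29.03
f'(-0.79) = 13.87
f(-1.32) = 17.75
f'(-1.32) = 27.60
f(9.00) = 57.87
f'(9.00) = 28.36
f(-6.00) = 129.37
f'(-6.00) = -41.20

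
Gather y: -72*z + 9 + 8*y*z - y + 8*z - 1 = y*(8*z - 1) - 64*z + 8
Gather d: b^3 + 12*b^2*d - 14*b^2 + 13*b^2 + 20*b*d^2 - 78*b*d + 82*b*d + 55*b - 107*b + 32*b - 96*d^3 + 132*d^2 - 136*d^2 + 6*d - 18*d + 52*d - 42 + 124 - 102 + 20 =b^3 - b^2 - 20*b - 96*d^3 + d^2*(20*b - 4) + d*(12*b^2 + 4*b + 40)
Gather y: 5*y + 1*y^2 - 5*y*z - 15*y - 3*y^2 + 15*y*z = -2*y^2 + y*(10*z - 10)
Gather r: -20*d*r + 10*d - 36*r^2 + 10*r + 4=10*d - 36*r^2 + r*(10 - 20*d) + 4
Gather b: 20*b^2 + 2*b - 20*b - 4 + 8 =20*b^2 - 18*b + 4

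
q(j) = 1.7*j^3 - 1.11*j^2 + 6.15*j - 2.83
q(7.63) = 734.61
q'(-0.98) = 13.22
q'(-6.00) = 203.07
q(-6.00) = -446.89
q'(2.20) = 25.95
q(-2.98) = -76.00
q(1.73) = 13.29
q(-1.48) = -19.87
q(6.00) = 361.31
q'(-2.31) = 38.49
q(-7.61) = -863.12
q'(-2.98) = 58.06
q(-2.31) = -43.91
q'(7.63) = 286.12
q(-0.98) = -11.52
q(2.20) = 23.43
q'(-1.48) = 20.61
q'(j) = 5.1*j^2 - 2.22*j + 6.15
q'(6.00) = 176.43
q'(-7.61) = 318.40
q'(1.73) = 17.57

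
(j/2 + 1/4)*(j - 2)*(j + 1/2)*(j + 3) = j^4/2 + j^3 - 19*j^2/8 - 23*j/8 - 3/4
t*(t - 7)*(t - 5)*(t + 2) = t^4 - 10*t^3 + 11*t^2 + 70*t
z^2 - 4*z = z*(z - 4)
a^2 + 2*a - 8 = (a - 2)*(a + 4)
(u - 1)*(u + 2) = u^2 + u - 2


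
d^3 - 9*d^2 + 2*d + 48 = (d - 8)*(d - 3)*(d + 2)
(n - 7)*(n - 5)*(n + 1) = n^3 - 11*n^2 + 23*n + 35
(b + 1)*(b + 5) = b^2 + 6*b + 5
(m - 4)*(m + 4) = m^2 - 16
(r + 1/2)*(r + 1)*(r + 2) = r^3 + 7*r^2/2 + 7*r/2 + 1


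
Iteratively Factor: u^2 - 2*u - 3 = (u + 1)*(u - 3)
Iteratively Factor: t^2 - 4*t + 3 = (t - 3)*(t - 1)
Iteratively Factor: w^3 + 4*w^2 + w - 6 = (w + 2)*(w^2 + 2*w - 3) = (w + 2)*(w + 3)*(w - 1)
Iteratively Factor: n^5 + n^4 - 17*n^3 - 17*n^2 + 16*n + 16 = (n - 4)*(n^4 + 5*n^3 + 3*n^2 - 5*n - 4) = (n - 4)*(n + 1)*(n^3 + 4*n^2 - n - 4) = (n - 4)*(n + 1)^2*(n^2 + 3*n - 4) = (n - 4)*(n + 1)^2*(n + 4)*(n - 1)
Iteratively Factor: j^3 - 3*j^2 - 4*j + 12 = (j - 2)*(j^2 - j - 6) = (j - 3)*(j - 2)*(j + 2)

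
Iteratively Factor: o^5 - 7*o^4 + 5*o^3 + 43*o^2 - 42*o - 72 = (o - 3)*(o^4 - 4*o^3 - 7*o^2 + 22*o + 24) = (o - 3)^2*(o^3 - o^2 - 10*o - 8) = (o - 3)^2*(o + 1)*(o^2 - 2*o - 8) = (o - 3)^2*(o + 1)*(o + 2)*(o - 4)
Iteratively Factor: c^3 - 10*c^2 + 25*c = (c - 5)*(c^2 - 5*c) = c*(c - 5)*(c - 5)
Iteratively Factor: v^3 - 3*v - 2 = (v - 2)*(v^2 + 2*v + 1) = (v - 2)*(v + 1)*(v + 1)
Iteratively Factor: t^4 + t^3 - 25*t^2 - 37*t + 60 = (t + 4)*(t^3 - 3*t^2 - 13*t + 15) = (t - 5)*(t + 4)*(t^2 + 2*t - 3) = (t - 5)*(t + 3)*(t + 4)*(t - 1)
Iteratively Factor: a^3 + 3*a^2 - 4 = (a - 1)*(a^2 + 4*a + 4) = (a - 1)*(a + 2)*(a + 2)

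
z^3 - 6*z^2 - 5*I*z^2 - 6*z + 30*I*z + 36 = (z - 6)*(z - 3*I)*(z - 2*I)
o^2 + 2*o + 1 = (o + 1)^2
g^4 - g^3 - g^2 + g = g*(g - 1)^2*(g + 1)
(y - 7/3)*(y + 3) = y^2 + 2*y/3 - 7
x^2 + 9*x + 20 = (x + 4)*(x + 5)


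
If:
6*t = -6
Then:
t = -1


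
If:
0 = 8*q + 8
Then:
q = -1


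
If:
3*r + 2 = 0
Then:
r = -2/3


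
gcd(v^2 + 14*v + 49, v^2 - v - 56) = v + 7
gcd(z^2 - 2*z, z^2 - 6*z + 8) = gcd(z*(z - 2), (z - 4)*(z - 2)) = z - 2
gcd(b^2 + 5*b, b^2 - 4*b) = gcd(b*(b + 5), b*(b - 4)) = b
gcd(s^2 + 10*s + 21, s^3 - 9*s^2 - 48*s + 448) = s + 7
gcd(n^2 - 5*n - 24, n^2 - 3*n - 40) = n - 8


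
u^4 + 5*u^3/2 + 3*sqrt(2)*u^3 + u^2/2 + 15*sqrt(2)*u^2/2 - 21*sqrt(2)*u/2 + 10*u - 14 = (u - 1)*(u + 7/2)*(u + sqrt(2))*(u + 2*sqrt(2))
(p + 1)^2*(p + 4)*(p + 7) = p^4 + 13*p^3 + 51*p^2 + 67*p + 28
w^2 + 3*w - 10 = (w - 2)*(w + 5)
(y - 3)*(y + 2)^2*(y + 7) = y^4 + 8*y^3 - y^2 - 68*y - 84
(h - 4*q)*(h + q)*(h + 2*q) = h^3 - h^2*q - 10*h*q^2 - 8*q^3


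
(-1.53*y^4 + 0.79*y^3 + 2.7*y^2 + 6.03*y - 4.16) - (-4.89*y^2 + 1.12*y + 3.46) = -1.53*y^4 + 0.79*y^3 + 7.59*y^2 + 4.91*y - 7.62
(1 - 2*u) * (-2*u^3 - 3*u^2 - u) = 4*u^4 + 4*u^3 - u^2 - u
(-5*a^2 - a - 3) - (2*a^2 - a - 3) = -7*a^2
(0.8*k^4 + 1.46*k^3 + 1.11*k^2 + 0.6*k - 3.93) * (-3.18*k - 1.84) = -2.544*k^5 - 6.1148*k^4 - 6.2162*k^3 - 3.9504*k^2 + 11.3934*k + 7.2312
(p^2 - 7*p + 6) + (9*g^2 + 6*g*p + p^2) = 9*g^2 + 6*g*p + 2*p^2 - 7*p + 6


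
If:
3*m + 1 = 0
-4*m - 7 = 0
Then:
No Solution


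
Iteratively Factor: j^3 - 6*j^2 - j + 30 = (j + 2)*(j^2 - 8*j + 15) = (j - 3)*(j + 2)*(j - 5)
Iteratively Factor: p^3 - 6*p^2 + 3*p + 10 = (p - 2)*(p^2 - 4*p - 5) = (p - 2)*(p + 1)*(p - 5)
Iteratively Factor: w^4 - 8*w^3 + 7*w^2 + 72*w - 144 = (w - 3)*(w^3 - 5*w^2 - 8*w + 48) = (w - 4)*(w - 3)*(w^2 - w - 12) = (w - 4)*(w - 3)*(w + 3)*(w - 4)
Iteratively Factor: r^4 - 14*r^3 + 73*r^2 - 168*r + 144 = (r - 3)*(r^3 - 11*r^2 + 40*r - 48) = (r - 4)*(r - 3)*(r^2 - 7*r + 12) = (r - 4)*(r - 3)^2*(r - 4)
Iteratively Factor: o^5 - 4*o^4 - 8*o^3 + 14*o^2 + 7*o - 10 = (o - 1)*(o^4 - 3*o^3 - 11*o^2 + 3*o + 10) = (o - 1)^2*(o^3 - 2*o^2 - 13*o - 10) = (o - 5)*(o - 1)^2*(o^2 + 3*o + 2) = (o - 5)*(o - 1)^2*(o + 1)*(o + 2)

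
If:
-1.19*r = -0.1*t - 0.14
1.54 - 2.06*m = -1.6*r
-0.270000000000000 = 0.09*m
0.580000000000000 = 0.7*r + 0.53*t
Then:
No Solution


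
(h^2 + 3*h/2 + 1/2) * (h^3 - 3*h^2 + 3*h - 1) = h^5 - 3*h^4/2 - h^3 + 2*h^2 - 1/2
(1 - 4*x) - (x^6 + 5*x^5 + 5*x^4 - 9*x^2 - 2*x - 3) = -x^6 - 5*x^5 - 5*x^4 + 9*x^2 - 2*x + 4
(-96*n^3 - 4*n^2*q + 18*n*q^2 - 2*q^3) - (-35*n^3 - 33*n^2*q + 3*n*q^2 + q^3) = -61*n^3 + 29*n^2*q + 15*n*q^2 - 3*q^3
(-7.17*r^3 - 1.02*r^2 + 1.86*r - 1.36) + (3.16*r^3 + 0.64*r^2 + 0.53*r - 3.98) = -4.01*r^3 - 0.38*r^2 + 2.39*r - 5.34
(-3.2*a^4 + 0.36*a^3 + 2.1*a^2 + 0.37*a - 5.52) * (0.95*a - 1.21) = -3.04*a^5 + 4.214*a^4 + 1.5594*a^3 - 2.1895*a^2 - 5.6917*a + 6.6792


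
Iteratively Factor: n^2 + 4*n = (n)*(n + 4)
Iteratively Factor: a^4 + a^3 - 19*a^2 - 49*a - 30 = (a + 2)*(a^3 - a^2 - 17*a - 15) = (a + 2)*(a + 3)*(a^2 - 4*a - 5) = (a - 5)*(a + 2)*(a + 3)*(a + 1)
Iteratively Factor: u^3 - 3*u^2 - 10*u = (u + 2)*(u^2 - 5*u) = (u - 5)*(u + 2)*(u)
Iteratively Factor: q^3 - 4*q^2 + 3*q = (q - 1)*(q^2 - 3*q) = (q - 3)*(q - 1)*(q)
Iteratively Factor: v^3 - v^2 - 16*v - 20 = (v + 2)*(v^2 - 3*v - 10) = (v + 2)^2*(v - 5)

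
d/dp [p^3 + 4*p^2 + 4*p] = 3*p^2 + 8*p + 4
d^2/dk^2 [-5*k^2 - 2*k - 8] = -10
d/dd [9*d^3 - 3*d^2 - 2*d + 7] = 27*d^2 - 6*d - 2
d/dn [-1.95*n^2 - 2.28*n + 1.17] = -3.9*n - 2.28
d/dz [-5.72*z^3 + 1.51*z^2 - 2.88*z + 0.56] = -17.16*z^2 + 3.02*z - 2.88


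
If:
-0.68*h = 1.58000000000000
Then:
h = -2.32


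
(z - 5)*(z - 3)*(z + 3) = z^3 - 5*z^2 - 9*z + 45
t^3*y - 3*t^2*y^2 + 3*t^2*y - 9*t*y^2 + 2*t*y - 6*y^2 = (t + 2)*(t - 3*y)*(t*y + y)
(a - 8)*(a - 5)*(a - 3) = a^3 - 16*a^2 + 79*a - 120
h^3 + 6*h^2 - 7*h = h*(h - 1)*(h + 7)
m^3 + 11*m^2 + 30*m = m*(m + 5)*(m + 6)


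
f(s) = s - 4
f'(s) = 1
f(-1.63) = -5.63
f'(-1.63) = 1.00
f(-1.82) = -5.82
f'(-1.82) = 1.00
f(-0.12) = -4.12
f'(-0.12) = 1.00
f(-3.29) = -7.29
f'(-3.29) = 1.00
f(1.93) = -2.07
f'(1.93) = 1.00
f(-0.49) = -4.49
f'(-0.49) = 1.00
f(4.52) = 0.52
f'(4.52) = 1.00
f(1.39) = -2.61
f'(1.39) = 1.00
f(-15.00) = -19.00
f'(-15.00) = 1.00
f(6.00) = 2.00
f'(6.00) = 1.00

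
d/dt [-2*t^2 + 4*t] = 4 - 4*t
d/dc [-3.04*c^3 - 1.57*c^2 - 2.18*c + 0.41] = -9.12*c^2 - 3.14*c - 2.18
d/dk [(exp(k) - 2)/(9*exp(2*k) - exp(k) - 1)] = (-(exp(k) - 2)*(18*exp(k) - 1) + 9*exp(2*k) - exp(k) - 1)*exp(k)/(-9*exp(2*k) + exp(k) + 1)^2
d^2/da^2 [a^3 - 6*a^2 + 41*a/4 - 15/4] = 6*a - 12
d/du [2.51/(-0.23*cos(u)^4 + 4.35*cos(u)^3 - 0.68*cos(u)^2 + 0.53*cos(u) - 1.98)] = (-2.3092*cos(u)^3 + 32.7555*cos(u)^2 - 3.4136*cos(u) + 1.3303)*sin(u)/(0.23*cos(u)^4 - 4.35*cos(u)^3 + 0.68*cos(u)^2 - 0.53*cos(u) + 1.98)^2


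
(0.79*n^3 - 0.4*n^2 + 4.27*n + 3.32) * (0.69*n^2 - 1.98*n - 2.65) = 0.5451*n^5 - 1.8402*n^4 + 1.6448*n^3 - 5.1038*n^2 - 17.8891*n - 8.798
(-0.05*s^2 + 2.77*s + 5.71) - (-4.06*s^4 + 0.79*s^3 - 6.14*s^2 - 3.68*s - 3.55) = 4.06*s^4 - 0.79*s^3 + 6.09*s^2 + 6.45*s + 9.26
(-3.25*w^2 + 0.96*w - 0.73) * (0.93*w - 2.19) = -3.0225*w^3 + 8.0103*w^2 - 2.7813*w + 1.5987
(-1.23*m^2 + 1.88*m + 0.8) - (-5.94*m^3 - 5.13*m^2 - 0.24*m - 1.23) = 5.94*m^3 + 3.9*m^2 + 2.12*m + 2.03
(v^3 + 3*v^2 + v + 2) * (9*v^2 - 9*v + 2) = 9*v^5 + 18*v^4 - 16*v^3 + 15*v^2 - 16*v + 4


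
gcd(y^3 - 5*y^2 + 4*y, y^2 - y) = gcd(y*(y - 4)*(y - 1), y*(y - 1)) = y^2 - y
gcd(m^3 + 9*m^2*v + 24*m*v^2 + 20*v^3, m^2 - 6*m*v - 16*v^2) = m + 2*v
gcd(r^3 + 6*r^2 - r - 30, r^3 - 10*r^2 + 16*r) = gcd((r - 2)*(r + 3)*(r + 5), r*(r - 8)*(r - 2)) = r - 2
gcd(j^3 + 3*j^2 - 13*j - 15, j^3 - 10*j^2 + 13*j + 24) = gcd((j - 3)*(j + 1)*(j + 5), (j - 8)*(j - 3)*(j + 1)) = j^2 - 2*j - 3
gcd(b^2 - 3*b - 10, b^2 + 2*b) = b + 2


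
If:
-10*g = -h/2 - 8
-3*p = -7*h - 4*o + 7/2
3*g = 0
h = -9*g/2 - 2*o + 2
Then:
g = 0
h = -16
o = 9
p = -53/2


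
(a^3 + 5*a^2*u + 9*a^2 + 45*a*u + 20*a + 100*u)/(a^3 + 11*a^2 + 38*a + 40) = (a + 5*u)/(a + 2)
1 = 1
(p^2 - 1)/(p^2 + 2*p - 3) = (p + 1)/(p + 3)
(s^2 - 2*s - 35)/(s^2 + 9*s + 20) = (s - 7)/(s + 4)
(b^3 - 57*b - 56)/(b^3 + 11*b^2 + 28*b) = (b^2 - 7*b - 8)/(b*(b + 4))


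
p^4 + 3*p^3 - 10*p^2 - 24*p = p*(p - 3)*(p + 2)*(p + 4)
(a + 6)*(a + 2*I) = a^2 + 6*a + 2*I*a + 12*I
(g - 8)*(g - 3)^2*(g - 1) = g^4 - 15*g^3 + 71*g^2 - 129*g + 72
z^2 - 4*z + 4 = (z - 2)^2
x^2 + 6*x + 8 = (x + 2)*(x + 4)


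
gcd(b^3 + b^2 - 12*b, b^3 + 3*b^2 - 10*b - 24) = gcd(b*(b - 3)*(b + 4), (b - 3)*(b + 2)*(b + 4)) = b^2 + b - 12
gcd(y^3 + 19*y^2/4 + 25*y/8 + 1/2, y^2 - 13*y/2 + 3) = 1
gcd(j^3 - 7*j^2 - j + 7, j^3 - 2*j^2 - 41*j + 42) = j^2 - 8*j + 7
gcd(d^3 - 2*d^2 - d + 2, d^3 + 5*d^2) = 1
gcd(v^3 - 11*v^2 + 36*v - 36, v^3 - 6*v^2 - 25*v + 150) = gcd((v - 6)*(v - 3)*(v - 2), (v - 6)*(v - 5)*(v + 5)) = v - 6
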